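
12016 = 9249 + 2767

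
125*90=11250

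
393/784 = 393/784 = 0.50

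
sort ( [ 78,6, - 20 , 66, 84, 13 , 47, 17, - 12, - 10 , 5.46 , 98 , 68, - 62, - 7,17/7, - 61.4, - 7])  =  [ - 62, - 61.4 , - 20, - 12 , - 10,-7, - 7,17/7,5.46,  6 , 13,17 , 47,66, 68, 78,84,98]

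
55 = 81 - 26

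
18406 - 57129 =- 38723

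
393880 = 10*39388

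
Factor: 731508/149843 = 2^2*3^1*29^ ( - 1)*47^1 * 1297^1 * 5167^( - 1)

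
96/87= 1+3/29= 1.10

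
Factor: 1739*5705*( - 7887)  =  -78246887565 = - 3^1*5^1 * 7^1*11^1 *37^1*47^1*163^1 * 239^1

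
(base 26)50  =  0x82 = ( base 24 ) 5a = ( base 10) 130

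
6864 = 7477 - 613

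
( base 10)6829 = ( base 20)h19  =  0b1101010101101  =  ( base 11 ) 5149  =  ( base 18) 1317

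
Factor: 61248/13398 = 2^5*7^( - 1) = 32/7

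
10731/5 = 10731/5 = 2146.20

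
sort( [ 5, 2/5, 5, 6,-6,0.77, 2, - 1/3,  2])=[ - 6,-1/3,2/5,0.77,2,2,5, 5,  6 ] 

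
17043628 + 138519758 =155563386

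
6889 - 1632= 5257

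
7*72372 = 506604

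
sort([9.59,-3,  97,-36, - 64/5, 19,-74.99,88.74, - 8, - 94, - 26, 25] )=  [ - 94, - 74.99, - 36, - 26, - 64/5 ,-8, - 3, 9.59 , 19, 25, 88.74, 97]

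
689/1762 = 689/1762 = 0.39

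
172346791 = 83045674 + 89301117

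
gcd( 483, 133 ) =7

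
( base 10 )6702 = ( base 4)1220232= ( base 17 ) 1634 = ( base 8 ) 15056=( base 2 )1101000101110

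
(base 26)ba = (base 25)bl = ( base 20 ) EG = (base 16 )128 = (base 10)296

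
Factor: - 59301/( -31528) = 2^( - 3) *3^2*7^( - 1)*11^1*563^( - 1 )*599^1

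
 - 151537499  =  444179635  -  595717134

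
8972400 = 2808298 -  - 6164102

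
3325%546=49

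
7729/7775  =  7729/7775 = 0.99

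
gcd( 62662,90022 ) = 38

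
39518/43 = 39518/43 = 919.02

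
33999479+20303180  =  54302659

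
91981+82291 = 174272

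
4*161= 644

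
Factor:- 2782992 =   -  2^4*3^1 * 37^1*1567^1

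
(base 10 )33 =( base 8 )41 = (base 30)13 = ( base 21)1c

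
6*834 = 5004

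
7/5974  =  7/5974 = 0.00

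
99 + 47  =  146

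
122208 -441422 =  - 319214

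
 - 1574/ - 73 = 1574/73  =  21.56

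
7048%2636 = 1776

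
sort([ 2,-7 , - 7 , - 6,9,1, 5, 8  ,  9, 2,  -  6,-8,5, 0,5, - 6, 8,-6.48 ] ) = [  -  8, - 7, - 7,-6.48,-6, - 6, - 6,0,1, 2, 2, 5,  5,5, 8, 8, 9, 9]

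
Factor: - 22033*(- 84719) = 11^1 * 2003^1*84719^1 = 1866613727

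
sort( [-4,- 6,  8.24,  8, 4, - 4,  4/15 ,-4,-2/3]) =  [-6,-4, - 4, - 4, - 2/3,  4/15, 4  ,  8,8.24]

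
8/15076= 2/3769 = 0.00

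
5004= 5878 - 874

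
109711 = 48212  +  61499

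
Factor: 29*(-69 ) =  - 3^1*23^1*29^1 = - 2001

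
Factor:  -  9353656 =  - 2^3 *13^1*89939^1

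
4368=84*52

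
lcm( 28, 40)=280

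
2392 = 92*26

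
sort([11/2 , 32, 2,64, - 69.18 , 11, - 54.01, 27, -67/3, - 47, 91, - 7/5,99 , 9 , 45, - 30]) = [ - 69.18, - 54.01, - 47 ,-30, - 67/3, - 7/5,2 , 11/2,  9,11, 27, 32, 45,64, 91, 99 ]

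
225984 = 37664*6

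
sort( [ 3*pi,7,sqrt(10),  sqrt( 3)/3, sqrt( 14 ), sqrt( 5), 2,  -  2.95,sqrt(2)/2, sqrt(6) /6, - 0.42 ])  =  [ - 2.95, - 0.42, sqrt( 6 )/6,sqrt(3 )/3,sqrt( 2) /2, 2,sqrt(5 ), sqrt( 10 ), sqrt( 14) , 7  ,  3*pi ]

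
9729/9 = 1081 = 1081.00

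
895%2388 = 895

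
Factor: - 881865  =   - 3^2*5^1*19597^1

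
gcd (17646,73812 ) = 6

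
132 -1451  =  -1319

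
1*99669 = 99669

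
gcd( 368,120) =8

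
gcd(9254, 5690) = 2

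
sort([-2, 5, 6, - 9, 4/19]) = [ -9,- 2, 4/19,5, 6]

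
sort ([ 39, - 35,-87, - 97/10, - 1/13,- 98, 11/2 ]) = [  -  98,  -  87,-35,  -  97/10,  -  1/13, 11/2, 39]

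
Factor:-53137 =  - 7^1  *7591^1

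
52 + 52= 104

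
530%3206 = 530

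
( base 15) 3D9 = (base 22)1HL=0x36f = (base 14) 46b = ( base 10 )879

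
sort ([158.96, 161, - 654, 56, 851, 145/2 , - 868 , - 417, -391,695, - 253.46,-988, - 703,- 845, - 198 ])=[-988,  -  868,-845,  -  703,-654, - 417 , -391,-253.46, - 198,56 , 145/2,158.96, 161, 695, 851 ] 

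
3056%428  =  60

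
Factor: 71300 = 2^2 * 5^2 * 23^1*31^1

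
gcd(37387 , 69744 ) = 1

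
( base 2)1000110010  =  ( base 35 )G2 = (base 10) 562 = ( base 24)na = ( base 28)k2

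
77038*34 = 2619292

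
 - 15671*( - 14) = 219394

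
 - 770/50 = - 77/5 =- 15.40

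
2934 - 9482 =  - 6548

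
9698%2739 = 1481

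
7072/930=3536/465 = 7.60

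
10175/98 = 103 + 81/98 = 103.83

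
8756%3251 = 2254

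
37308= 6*6218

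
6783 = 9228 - 2445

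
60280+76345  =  136625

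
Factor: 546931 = 7^1*11^1*7103^1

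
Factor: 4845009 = 3^1 * 13^1*124231^1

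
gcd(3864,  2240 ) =56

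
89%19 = 13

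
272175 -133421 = 138754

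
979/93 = 979/93 = 10.53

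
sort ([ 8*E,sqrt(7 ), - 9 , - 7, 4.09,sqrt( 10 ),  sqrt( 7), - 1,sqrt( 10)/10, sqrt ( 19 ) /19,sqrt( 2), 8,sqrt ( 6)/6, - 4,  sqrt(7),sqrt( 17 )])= [ - 9, - 7, - 4, - 1,sqrt( 19 )/19 , sqrt( 10)/10 , sqrt( 6)/6,sqrt( 2), sqrt (7),  sqrt (7 ), sqrt(7 ),  sqrt ( 10),4.09,  sqrt (17 ),8, 8 * E]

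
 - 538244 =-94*5726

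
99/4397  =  99/4397 = 0.02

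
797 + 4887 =5684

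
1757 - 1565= 192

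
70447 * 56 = 3945032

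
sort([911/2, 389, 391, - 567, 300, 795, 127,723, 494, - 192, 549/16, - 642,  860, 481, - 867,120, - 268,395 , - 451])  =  [ - 867, - 642, - 567, - 451, - 268, - 192, 549/16,120 , 127,300, 389, 391, 395,911/2, 481, 494, 723,795 , 860] 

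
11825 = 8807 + 3018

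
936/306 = 3+1/17 = 3.06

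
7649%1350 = 899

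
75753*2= 151506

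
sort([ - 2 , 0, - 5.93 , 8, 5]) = [ - 5.93, - 2,  0 , 5,8 ]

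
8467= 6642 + 1825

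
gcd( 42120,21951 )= 81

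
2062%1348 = 714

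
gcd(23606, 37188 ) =2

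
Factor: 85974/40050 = 161/75  =  3^ ( - 1)*5^( - 2)*7^1*23^1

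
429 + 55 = 484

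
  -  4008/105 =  - 39+29/35 = - 38.17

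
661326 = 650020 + 11306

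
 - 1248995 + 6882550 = 5633555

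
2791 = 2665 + 126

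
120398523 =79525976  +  40872547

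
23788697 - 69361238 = -45572541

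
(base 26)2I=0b1000110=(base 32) 26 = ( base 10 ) 70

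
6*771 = 4626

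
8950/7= 8950/7 =1278.57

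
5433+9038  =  14471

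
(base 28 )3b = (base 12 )7B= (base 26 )3h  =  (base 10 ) 95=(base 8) 137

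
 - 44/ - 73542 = 22/36771 = 0.00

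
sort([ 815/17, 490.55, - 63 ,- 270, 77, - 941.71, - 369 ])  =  [ - 941.71, - 369, - 270, - 63,815/17,  77, 490.55]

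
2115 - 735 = 1380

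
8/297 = 8/297  =  0.03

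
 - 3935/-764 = 5+ 115/764 = 5.15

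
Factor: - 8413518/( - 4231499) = 2^1 *3^1*59^1*1259^(-1) * 3361^(-1)*23767^1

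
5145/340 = 1029/68 = 15.13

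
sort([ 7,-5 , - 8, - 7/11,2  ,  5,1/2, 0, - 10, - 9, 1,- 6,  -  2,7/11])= [ - 10, -9, - 8, - 6, - 5, - 2,-7/11,0, 1/2,7/11,  1, 2, 5,7]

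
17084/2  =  8542=8542.00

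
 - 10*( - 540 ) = 5400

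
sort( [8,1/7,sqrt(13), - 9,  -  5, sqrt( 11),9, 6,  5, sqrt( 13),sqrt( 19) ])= [ - 9,-5, 1/7 , sqrt( 11),  sqrt(13 ), sqrt( 13),sqrt( 19),5,6,8, 9]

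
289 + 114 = 403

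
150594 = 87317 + 63277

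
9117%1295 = 52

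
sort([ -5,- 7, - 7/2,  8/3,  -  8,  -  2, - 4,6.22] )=[ - 8 ,-7, -5,-4, - 7/2, - 2, 8/3 , 6.22]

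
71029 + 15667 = 86696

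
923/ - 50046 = - 923/50046 = - 0.02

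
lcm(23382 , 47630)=1286010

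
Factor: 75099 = 3^1*25033^1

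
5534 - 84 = 5450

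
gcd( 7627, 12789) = 29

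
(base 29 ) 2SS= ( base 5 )40042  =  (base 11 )1993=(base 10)2522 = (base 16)9DA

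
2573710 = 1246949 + 1326761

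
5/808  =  5/808 = 0.01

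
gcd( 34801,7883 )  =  1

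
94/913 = 94/913 = 0.10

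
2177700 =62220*35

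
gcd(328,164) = 164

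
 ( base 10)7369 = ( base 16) 1cc9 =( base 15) 22B4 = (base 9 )11087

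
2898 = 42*69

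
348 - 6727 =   -  6379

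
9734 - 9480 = 254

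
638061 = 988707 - 350646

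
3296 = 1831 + 1465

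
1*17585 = 17585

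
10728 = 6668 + 4060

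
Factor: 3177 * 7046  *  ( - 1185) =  - 2^1 * 3^3*5^1*13^1*79^1* 271^1*353^1 = -26526393270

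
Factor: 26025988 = 2^2*31^1*209887^1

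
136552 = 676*202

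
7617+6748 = 14365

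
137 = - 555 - -692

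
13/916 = 13/916 =0.01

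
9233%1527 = 71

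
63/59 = 1 + 4/59 = 1.07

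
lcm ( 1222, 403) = 37882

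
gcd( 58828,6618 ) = 2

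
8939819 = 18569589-9629770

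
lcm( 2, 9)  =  18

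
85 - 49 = 36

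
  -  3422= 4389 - 7811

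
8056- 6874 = 1182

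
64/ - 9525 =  - 64/9525 =-  0.01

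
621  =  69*9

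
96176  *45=4327920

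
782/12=65+1/6  =  65.17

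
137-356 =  - 219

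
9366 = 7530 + 1836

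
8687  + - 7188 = 1499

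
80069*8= 640552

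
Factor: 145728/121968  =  2^2 * 7^( - 1)*11^ ( - 1 ) *23^1 = 92/77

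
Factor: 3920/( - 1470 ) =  - 8/3 = -2^3*3^( - 1)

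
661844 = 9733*68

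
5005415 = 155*32293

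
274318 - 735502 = -461184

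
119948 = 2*59974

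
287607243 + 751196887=1038804130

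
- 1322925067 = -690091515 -632833552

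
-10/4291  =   - 10/4291 = -0.00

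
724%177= 16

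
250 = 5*50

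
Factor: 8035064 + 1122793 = 3^1*3052619^1 = 9157857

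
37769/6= 6294 + 5/6 = 6294.83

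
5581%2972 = 2609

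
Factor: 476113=11^1*43283^1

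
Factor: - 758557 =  - 17^1*44621^1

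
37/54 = 37/54 = 0.69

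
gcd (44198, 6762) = 98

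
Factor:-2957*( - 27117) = 80184969 = 3^2*23^1*131^1* 2957^1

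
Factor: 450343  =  450343^1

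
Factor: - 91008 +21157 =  - 23^1*3037^1 = - 69851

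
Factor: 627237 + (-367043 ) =260194 = 2^1*11^1*11827^1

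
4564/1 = 4564 = 4564.00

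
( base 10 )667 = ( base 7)1642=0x29b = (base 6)3031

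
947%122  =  93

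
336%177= 159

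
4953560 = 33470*148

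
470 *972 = 456840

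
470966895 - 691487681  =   - 220520786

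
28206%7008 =174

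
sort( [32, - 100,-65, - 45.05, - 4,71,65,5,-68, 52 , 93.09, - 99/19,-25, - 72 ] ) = [ - 100 , - 72, - 68,- 65, - 45.05, - 25,-99/19, - 4,5,32, 52,  65,71,93.09]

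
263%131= 1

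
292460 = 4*73115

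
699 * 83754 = 58544046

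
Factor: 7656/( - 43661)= -2^3*3^1*11^1 * 29^1*43661^ (-1)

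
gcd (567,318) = 3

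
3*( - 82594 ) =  - 247782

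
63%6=3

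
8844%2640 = 924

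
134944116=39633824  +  95310292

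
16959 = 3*5653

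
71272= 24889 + 46383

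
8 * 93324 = 746592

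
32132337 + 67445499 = 99577836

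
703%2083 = 703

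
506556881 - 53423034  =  453133847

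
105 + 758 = 863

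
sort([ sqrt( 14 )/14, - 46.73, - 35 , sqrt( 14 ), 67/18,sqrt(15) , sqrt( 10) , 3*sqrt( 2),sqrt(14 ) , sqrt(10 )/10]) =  [- 46.73,-35, sqrt( 14)/14,sqrt( 10 )/10, sqrt(10),  67/18,sqrt(14), sqrt (14), sqrt(15),  3*sqrt(2 ) ] 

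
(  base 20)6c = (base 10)132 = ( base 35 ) 3R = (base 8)204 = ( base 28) 4K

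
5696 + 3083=8779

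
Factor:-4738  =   - 2^1 * 23^1*103^1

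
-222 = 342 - 564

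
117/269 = 117/269 =0.43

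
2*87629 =175258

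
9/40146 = 3/13382 = 0.00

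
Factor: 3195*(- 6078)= - 19419210 =- 2^1*3^3*5^1*71^1*1013^1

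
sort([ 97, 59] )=[ 59,97 ]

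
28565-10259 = 18306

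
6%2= 0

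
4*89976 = 359904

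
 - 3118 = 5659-8777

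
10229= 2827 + 7402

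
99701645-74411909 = 25289736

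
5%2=1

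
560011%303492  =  256519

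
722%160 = 82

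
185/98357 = 185/98357=   0.00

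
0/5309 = 0 = 0.00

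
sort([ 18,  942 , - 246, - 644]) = [ - 644, - 246,  18,942 ] 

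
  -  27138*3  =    -  81414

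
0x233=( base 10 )563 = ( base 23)11b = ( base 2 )1000110011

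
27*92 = 2484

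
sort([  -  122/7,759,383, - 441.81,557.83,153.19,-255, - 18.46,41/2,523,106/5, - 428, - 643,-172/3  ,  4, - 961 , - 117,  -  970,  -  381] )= [ - 970, - 961, - 643, - 441.81, - 428,  -  381,-255,- 117, - 172/3,  -  18.46, - 122/7,4,41/2,106/5, 153.19,383,523,  557.83, 759]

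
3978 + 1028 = 5006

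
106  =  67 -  - 39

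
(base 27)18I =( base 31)102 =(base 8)1703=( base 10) 963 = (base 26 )1b1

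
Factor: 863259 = 3^1*23^1*12511^1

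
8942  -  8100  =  842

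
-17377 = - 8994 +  - 8383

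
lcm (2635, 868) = 73780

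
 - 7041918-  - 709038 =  - 6332880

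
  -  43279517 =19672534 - 62952051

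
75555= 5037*15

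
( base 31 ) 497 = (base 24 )742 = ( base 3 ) 12122222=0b1000000100010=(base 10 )4130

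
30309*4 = 121236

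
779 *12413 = 9669727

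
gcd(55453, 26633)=1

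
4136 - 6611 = -2475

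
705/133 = 5 + 40/133 = 5.30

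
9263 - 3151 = 6112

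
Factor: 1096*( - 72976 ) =  -  2^7*137^1*4561^1 = - 79981696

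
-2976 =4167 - 7143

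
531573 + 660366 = 1191939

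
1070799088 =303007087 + 767792001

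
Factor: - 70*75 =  - 2^1*3^1*5^3*7^1=- 5250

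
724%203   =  115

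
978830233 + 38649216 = 1017479449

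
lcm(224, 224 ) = 224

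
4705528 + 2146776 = 6852304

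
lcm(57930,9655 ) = 57930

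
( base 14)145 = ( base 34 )7J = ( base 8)401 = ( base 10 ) 257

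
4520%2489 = 2031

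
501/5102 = 501/5102 = 0.10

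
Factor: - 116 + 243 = 127 = 127^1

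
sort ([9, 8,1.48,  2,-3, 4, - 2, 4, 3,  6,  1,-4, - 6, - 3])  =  [ - 6, - 4, - 3, - 3, - 2,1,1.48,2, 3,4,4,  6,8,9]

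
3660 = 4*915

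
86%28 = 2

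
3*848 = 2544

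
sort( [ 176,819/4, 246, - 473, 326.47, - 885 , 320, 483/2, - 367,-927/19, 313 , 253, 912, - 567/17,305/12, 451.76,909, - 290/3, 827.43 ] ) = [-885, - 473, - 367, - 290/3, - 927/19, - 567/17, 305/12,176, 819/4,483/2, 246, 253,313, 320, 326.47, 451.76, 827.43, 909 , 912 ]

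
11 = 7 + 4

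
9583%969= 862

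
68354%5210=624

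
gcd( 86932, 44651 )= 1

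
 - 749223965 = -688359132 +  - 60864833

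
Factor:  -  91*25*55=-5^3*7^1*11^1 * 13^1 =- 125125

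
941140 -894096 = 47044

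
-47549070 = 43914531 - 91463601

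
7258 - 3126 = 4132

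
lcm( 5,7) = 35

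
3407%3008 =399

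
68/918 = 2/27 = 0.07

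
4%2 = 0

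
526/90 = 263/45= 5.84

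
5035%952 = 275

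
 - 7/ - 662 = 7/662 = 0.01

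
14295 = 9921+4374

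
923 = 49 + 874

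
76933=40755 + 36178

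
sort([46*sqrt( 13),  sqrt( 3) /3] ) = [ sqrt ( 3)/3,46 * sqrt( 13)] 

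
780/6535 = 156/1307 = 0.12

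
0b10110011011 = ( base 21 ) 357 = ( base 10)1435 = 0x59b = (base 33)1ag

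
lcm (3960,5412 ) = 162360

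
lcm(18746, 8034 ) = 56238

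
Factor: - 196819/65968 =  -  907/304 = - 2^(-4 )*19^( - 1) * 907^1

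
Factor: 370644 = 2^2*3^1* 67^1*461^1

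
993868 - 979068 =14800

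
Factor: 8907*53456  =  476132592 = 2^4 * 3^1*13^1*257^1*2969^1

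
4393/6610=4393/6610 = 0.66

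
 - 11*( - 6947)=76417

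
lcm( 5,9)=45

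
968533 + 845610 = 1814143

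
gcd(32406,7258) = 2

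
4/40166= 2/20083 = 0.00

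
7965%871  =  126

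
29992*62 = 1859504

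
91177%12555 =3292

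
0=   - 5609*0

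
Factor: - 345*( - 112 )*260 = 10046400=2^6 * 3^1*5^2*7^1  *  13^1 * 23^1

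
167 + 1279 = 1446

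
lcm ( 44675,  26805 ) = 134025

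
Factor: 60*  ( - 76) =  - 4560 = - 2^4 * 3^1*5^1 *19^1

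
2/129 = 2/129= 0.02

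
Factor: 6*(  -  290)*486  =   - 845640  =  - 2^3*3^6*5^1*29^1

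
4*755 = 3020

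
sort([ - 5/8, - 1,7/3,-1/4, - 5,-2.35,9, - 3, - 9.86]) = [ - 9.86, - 5, - 3, - 2.35, - 1,-5/8, - 1/4, 7/3, 9 ]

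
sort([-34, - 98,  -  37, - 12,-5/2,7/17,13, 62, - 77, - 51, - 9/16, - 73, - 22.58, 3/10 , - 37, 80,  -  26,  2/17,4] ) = [-98, - 77, - 73,  -  51 ,  -  37 ,- 37 ,  -  34, - 26,-22.58 ,-12, - 5/2,  -  9/16 , 2/17, 3/10,7/17,4,  13 , 62, 80]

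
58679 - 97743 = -39064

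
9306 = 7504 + 1802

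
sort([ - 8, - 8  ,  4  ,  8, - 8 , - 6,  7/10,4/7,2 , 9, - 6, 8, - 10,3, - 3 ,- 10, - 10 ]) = [- 10, - 10  ,-10, - 8, - 8, - 8, - 6, - 6, - 3, 4/7,7/10,  2 , 3,  4 , 8, 8, 9 ]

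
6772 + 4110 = 10882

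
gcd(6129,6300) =9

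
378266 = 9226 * 41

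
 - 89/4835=-89/4835= - 0.02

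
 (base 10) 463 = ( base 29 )FS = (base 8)717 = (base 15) 20d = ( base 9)564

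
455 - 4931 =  - 4476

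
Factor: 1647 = 3^3 *61^1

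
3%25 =3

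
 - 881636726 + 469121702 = - 412515024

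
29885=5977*5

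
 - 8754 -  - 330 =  - 8424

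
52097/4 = 13024 + 1/4 = 13024.25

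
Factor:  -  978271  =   - 7^1*139753^1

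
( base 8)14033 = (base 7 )23664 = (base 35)51B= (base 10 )6171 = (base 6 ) 44323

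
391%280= 111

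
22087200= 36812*600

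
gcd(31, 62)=31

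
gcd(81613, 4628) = 89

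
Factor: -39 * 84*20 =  - 65520=- 2^4*3^2*5^1*7^1 * 13^1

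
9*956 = 8604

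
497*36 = 17892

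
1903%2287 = 1903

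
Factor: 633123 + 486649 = 1119772 = 2^2*271^1*1033^1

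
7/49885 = 7/49885 = 0.00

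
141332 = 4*35333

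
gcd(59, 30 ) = 1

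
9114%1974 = 1218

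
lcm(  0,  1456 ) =0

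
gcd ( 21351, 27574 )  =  1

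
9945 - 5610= 4335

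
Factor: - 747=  - 3^2 * 83^1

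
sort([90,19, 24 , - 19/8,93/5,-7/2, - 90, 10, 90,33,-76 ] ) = [ - 90, - 76, - 7/2, - 19/8, 10, 93/5 , 19, 24, 33,90 , 90]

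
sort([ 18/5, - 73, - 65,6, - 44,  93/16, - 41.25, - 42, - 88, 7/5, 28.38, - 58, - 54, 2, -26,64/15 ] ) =[ - 88, -73, - 65, - 58,- 54,-44, - 42, - 41.25, - 26, 7/5, 2, 18/5, 64/15,93/16 , 6,28.38]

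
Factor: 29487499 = 29487499^1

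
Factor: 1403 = 23^1 * 61^1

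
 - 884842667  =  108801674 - 993644341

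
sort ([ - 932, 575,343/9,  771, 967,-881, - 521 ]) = [ - 932,- 881, -521, 343/9,575,771, 967 ] 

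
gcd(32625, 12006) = 261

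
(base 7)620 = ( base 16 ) 134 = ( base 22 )e0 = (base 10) 308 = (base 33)9b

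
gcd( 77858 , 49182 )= 2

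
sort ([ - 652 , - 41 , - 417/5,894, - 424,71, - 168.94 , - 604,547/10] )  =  [- 652, - 604, - 424, - 168.94, - 417/5, - 41,  547/10, 71, 894] 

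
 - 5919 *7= - 41433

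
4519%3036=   1483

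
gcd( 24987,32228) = 1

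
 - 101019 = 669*( -151)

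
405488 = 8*50686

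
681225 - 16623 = 664602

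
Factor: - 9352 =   -  2^3*7^1*167^1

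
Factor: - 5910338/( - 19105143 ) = 2^1 *3^ ( - 1 )*7^1 * 67^1 * 419^ ( -1)*6301^1 * 15199^( - 1)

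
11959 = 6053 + 5906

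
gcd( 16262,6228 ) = 346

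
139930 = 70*1999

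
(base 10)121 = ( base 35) 3g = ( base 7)232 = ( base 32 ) 3P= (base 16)79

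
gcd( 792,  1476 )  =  36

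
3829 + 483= 4312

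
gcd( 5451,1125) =3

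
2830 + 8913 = 11743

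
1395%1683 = 1395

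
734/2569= 2/7 =0.29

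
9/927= 1/103 =0.01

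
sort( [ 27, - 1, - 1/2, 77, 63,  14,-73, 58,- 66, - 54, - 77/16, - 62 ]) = [ - 73, - 66,-62,-54, - 77/16, - 1,-1/2, 14, 27,58, 63, 77]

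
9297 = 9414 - 117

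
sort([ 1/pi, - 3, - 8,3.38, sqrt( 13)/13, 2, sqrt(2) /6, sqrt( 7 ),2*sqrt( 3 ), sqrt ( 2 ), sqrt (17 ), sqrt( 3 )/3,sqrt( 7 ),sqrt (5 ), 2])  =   [  -  8,  -  3, sqrt( 2)/6, sqrt(13) /13, 1/pi,sqrt (3)/3,sqrt(2), 2  ,  2, sqrt( 5),sqrt (7 ), sqrt( 7), 3.38,2*sqrt( 3), sqrt( 17 ) ]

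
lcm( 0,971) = 0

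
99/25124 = 9/2284 = 0.00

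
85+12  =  97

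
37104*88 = 3265152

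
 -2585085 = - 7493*345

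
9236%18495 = 9236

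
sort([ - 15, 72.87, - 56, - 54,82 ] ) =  [ - 56,-54,  -  15,72.87 , 82]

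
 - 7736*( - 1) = 7736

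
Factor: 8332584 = 2^3 * 3^1*13^1*17^1*1571^1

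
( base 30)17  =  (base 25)1c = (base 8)45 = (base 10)37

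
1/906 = 1/906 = 0.00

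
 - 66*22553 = -1488498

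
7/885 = 7/885  =  0.01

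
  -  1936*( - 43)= 83248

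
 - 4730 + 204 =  - 4526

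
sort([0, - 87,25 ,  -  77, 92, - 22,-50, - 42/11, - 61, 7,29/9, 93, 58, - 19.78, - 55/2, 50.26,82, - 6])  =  [-87, - 77, - 61, -50, -55/2, - 22,-19.78,-6, - 42/11, 0, 29/9, 7, 25, 50.26,58,82, 92,93]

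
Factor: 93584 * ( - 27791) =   -  2600792944 =- 2^4*5849^1*27791^1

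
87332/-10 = -43666/5= - 8733.20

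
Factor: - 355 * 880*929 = -2^4*5^2*11^1*71^1*929^1 = - 290219600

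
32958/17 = 32958/17 = 1938.71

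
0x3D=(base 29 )23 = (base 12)51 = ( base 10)61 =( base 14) 45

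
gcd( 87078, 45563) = 23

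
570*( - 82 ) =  - 46740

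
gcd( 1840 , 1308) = 4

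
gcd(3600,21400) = 200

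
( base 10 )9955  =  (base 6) 114031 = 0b10011011100011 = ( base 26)ein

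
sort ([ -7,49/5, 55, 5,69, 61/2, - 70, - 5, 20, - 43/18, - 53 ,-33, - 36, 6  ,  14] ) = [ - 70, - 53, - 36,  -  33, - 7, -5, - 43/18, 5,  6, 49/5, 14,20, 61/2, 55, 69 ]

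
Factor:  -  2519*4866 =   -  2^1 * 3^1*11^1*229^1*811^1 = - 12257454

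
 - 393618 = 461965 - 855583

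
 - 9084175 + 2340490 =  - 6743685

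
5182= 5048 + 134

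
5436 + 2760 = 8196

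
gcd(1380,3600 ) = 60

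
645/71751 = 215/23917 = 0.01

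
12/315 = 4/105 = 0.04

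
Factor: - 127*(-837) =3^3 *31^1* 127^1 = 106299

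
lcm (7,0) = 0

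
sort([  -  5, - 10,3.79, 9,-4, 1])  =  [  -  10, -5 , - 4,1,3.79,9] 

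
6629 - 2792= 3837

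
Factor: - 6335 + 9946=23^1*157^1 =3611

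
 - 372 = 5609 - 5981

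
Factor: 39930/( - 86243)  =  - 2^1*3^1*5^1*11^3*86243^( - 1)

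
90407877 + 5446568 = 95854445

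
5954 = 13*458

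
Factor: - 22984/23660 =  - 2^1*5^(-1)*7^( - 1 )*17^1 = - 34/35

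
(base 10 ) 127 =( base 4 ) 1333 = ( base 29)4b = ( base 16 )7f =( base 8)177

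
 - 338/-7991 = 338/7991 = 0.04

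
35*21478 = 751730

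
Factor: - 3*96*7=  - 2016  =  - 2^5*3^2*7^1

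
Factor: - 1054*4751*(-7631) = 2^1*13^1 *17^1*31^1*587^1*4751^1 = 38212644574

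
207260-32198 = 175062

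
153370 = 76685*2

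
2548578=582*4379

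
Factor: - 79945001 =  - 31^1*73^1*35327^1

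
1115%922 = 193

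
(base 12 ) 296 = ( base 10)402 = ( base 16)192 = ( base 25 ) G2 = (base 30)dc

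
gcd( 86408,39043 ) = 1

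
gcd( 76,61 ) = 1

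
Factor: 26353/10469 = 73/29  =  29^( - 1)*73^1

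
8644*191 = 1651004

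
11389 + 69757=81146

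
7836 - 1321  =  6515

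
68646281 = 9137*7513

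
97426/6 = 16237  +  2/3 =16237.67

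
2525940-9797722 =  - 7271782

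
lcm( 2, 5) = 10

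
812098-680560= 131538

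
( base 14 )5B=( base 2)1010001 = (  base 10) 81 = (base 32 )2h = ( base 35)2b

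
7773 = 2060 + 5713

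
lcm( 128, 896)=896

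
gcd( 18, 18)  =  18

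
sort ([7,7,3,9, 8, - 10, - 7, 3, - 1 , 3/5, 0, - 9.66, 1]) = [-10, - 9.66,  -  7, - 1, 0,  3/5,1,3,3,7,7 , 8, 9 ] 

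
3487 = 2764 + 723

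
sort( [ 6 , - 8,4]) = [ - 8, 4, 6]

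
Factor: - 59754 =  - 2^1*3^1*23^1 * 433^1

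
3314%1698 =1616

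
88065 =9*9785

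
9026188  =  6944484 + 2081704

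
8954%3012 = 2930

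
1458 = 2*729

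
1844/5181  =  1844/5181 = 0.36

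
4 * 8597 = 34388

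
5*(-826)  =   - 4130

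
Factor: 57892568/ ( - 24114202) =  - 2^2*7^( - 1)*37^1 * 131^1*1493^1*1722443^( - 1) = -  28946284/12057101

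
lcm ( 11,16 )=176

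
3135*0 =0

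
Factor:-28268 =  - 2^2 * 37^1 * 191^1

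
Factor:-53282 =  - 2^1*26641^1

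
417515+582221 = 999736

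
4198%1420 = 1358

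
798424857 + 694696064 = 1493120921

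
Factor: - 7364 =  - 2^2*7^1*263^1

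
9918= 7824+2094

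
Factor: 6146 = 2^1 * 7^1*439^1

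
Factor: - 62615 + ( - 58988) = -121603 = - 277^1 * 439^1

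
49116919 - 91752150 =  - 42635231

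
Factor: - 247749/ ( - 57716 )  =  2^( - 2 )*3^1*47^( - 1 ) * 269^1 = 807/188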